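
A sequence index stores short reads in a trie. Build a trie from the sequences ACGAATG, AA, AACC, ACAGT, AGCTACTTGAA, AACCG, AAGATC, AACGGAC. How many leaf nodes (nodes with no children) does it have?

6

A leaf is a node with no children — equivalently, the end of a word that is not a proper prefix of any other stored word.
Those words: "AACCG", "AACGGAC", "AAGATC", "ACAGT", "ACGAATG", "AGCTACTTGAA"
Leaf count: 6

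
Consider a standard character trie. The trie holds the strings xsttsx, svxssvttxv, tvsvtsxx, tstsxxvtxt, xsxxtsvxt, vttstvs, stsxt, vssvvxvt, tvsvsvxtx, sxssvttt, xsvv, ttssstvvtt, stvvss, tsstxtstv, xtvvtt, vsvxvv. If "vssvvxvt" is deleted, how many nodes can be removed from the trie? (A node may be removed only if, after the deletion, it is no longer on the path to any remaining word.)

6

After clearing the end-marker at "vssvvxvt", prune upward until reaching a node still needed by another word.
The suffix "svvxvt" (6 nodes) is used only by "vssvvxvt"; the node for "vs" still has the child "v", so pruning stops there.
Nodes removed: 6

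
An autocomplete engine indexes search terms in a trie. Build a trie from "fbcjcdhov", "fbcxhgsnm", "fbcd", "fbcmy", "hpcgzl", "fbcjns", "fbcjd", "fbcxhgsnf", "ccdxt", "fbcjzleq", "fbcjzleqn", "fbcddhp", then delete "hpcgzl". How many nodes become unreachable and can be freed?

6

Walk "hpcgzl" from the leaf back toward the root, removing each node that no remaining word uses.
No other word shares any prefix with "hpcgzl", so all 6 of its nodes go.
Nodes removed: 6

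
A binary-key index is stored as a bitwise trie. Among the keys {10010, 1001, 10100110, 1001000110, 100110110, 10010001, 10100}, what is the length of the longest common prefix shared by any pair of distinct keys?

8

The deepest shared node is where two words last agree before diverging.
e.g. "10010001" and "1001000110" share the prefix "10010001" of length 8; no pair shares a longer one.
Longest shared-prefix length: 8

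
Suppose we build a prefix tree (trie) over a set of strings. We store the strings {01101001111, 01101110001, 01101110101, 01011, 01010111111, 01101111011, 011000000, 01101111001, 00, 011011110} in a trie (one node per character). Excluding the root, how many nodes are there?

42

For each word, the new-node count is its length minus the longest prefix already in the trie:
  "01101001111" → 11 new (0, 1, 1, 0, 1, 0, 0, 1, 1, 1, 1)
  "01101110001" → prefix "01101" already present; 6 new (1, 1, 0, 0, 0, 1)
  "01101110101" → prefix "01101110" already present; 3 new (1, 0, 1)
  "01011" → prefix "01" already present; 3 new (0, 1, 1)
  "01010111111" → prefix "0101" already present; 7 new (0, 1, 1, 1, 1, 1, 1)
  "01101111011" → prefix "0110111" already present; 4 new (1, 0, 1, 1)
  "011000000" → prefix "0110" already present; 5 new (0, 0, 0, 0, 0)
  "01101111001" → prefix "011011110" already present; 2 new (0, 1)
  "00" → prefix "0" already present; 1 new (0)
  "011011110" → prefix "011011110" already present; 0 new (none)
Total nodes = 11 + 6 + 3 + 3 + 7 + 4 + 5 + 2 + 1 + 0 = 42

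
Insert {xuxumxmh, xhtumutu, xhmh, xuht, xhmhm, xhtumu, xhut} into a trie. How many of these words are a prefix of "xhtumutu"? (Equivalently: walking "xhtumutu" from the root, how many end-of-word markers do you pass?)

Walk "xhtumutu" from the root; an end-of-word marker is hit whenever a stored word is a prefix of "xhtumutu".
Prefixes of the query that are stored words: "xhtumu", "xhtumutu"
Count: 2

2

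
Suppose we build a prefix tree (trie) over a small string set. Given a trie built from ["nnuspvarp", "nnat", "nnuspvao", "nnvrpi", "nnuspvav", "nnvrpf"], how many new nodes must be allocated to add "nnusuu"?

The longest prefix of "nnusuu" already in the trie is "nnus" (length 4).
New nodes needed: |"nnusuu"| − 4 = 6 − 4 = 2.

2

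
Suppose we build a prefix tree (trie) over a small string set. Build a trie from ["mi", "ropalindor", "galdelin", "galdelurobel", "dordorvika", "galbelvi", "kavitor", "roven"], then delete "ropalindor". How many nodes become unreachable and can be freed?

8

After clearing the end-marker at "ropalindor", prune upward until reaching a node still needed by another word.
The suffix "palindor" (8 nodes) is used only by "ropalindor"; the node for "ro" still has the child "v", so pruning stops there.
Nodes removed: 8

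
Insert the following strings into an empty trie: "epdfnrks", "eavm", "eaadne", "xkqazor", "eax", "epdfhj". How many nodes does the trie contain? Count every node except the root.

25

Count nodes per top-level branch (shared prefixes stored once):
  'e'-branch (eaadne, eavm, eax, epdfhj, epdfnrks): 18 nodes
  'x'-branch (xkqazor): 7 nodes
Sum: 25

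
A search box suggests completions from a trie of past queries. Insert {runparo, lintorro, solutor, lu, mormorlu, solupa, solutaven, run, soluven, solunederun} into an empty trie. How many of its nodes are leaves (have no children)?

9

Leaves are exactly the stored words that no other stored word extends.
Those words: "lintorro", "lu", "mormorlu", "runparo", "solunederun", "solupa", "solutaven", "solutor", "soluven"
Leaf count: 9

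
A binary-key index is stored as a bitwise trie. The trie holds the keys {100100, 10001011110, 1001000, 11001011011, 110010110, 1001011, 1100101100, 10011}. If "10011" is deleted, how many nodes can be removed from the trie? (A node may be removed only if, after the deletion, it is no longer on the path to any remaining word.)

A node on "10011"'s path can go only if nothing else ends at it or branches off below it.
The suffix "1" (1 node) is used only by "10011"; the node for "1001" still has the child "0", so pruning stops there.
Nodes removed: 1

1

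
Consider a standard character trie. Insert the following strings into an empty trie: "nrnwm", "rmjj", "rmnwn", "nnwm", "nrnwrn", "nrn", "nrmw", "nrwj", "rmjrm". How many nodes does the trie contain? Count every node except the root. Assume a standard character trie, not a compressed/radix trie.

Count nodes per top-level branch (shared prefixes stored once):
  'n'-branch (nnwm, nrmw, nrn, nrnwm, nrnwrn, nrwj): 14 nodes
  'r'-branch (rmjj, rmjrm, rmnwn): 9 nodes
Sum: 23

23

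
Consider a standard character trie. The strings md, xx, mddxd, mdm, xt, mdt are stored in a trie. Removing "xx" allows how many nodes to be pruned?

1

A node on "xx"'s path can go only if nothing else ends at it or branches off below it.
The suffix "x" (1 node) is used only by "xx"; the node for "x" still has the child "t", so pruning stops there.
Nodes removed: 1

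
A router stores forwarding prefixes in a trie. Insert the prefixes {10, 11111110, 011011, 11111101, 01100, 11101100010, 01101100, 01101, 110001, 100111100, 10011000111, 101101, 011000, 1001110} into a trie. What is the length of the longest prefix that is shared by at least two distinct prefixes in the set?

Look for the deepest trie node that still has at least two words in its subtree.
e.g. "011011" and "01101100" share the prefix "011011" of length 6; no pair shares a longer one.
Longest shared-prefix length: 6

6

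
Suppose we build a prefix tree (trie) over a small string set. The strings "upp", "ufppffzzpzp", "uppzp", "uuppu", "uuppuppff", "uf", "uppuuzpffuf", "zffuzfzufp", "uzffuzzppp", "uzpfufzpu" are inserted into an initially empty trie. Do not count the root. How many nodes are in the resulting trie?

57

Insert word by word; a character creates a node only if that edge doesn't already exist:
  "upp" → 3 new (u, p, p)
  "ufppffzzpzp" → prefix "u" already present; 10 new (f, p, p, f, f, z, z, p, z, p)
  "uppzp" → prefix "upp" already present; 2 new (z, p)
  "uuppu" → prefix "u" already present; 4 new (u, p, p, u)
  "uuppuppff" → prefix "uuppu" already present; 4 new (p, p, f, f)
  "uf" → prefix "uf" already present; 0 new (none)
  "uppuuzpffuf" → prefix "upp" already present; 8 new (u, u, z, p, f, f, u, f)
  "zffuzfzufp" → 10 new (z, f, f, u, z, f, z, u, f, p)
  "uzffuzzppp" → prefix "u" already present; 9 new (z, f, f, u, z, z, p, p, p)
  "uzpfufzpu" → prefix "uz" already present; 7 new (p, f, u, f, z, p, u)
Total nodes = 3 + 10 + 2 + 4 + 4 + 0 + 8 + 10 + 9 + 7 = 57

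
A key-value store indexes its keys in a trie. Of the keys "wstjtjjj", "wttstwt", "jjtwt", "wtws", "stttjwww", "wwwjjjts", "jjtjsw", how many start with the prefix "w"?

4

Filter for entries beginning with "w":
Words under "w": wstjtjjj, wttstwt, wtws, wwwjjjts
Count: 4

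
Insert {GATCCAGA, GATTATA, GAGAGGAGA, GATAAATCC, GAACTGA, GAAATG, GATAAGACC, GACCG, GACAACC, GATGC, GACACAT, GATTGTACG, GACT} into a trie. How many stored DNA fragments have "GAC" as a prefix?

4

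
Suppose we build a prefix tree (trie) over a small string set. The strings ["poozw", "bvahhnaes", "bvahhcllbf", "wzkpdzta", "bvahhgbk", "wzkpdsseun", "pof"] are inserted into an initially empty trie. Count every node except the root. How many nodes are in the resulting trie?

36

Trie structure (* marks end of a word):
(root)
├─ b
│  └─ v
│     └─ a
│        └─ h
│           └─ h
│              ├─ c
│              │  └─ l
│              │     └─ l
│              │        └─ b
│              │           └─ f *
│              ├─ g
│              │  └─ b
│              │     └─ k *
│              └─ n
│                 └─ a
│                    └─ e
│                       └─ s *
├─ p
│  └─ o
│     ├─ f *
│     └─ o
│        └─ z
│           └─ w *
└─ w
   └─ z
      └─ k
         └─ p
            └─ d
               ├─ s
               │  └─ s
               │     └─ e
               │        └─ u
               │           └─ n *
               └─ z
                  └─ t
                     └─ a *
Counting every labelled node above: 36.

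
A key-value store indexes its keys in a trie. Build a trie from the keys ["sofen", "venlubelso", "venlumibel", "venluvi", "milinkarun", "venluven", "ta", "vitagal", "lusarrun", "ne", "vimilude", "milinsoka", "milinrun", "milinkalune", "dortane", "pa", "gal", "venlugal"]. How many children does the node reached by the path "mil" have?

Follow the path "mil" to its node, then look at its outgoing edges.
Distinct next characters after "mil": i.
That node has 1 child edge.

1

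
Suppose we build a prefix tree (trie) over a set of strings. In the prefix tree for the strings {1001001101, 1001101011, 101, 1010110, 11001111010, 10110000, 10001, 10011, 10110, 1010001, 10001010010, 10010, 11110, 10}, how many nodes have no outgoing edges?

8

A leaf is a node with no children — equivalently, the end of a word that is not a proper prefix of any other stored word.
Those words: "10001010010", "1001001101", "1001101011", "1010001", "1010110", "10110000", "11001111010", "11110"
Leaf count: 8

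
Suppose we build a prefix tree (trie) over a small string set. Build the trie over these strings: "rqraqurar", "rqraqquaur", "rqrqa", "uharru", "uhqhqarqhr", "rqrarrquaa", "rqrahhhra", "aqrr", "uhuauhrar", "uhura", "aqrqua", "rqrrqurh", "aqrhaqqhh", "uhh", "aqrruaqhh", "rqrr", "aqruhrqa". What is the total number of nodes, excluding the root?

Insert word by word; a character creates a node only if that edge doesn't already exist:
  "rqraqurar" → 9 new (r, q, r, a, q, u, r, a, r)
  "rqraqquaur" → prefix "rqraq" already present; 5 new (q, u, a, u, r)
  "rqrqa" → prefix "rqr" already present; 2 new (q, a)
  "uharru" → 6 new (u, h, a, r, r, u)
  "uhqhqarqhr" → prefix "uh" already present; 8 new (q, h, q, a, r, q, h, r)
  "rqrarrquaa" → prefix "rqra" already present; 6 new (r, r, q, u, a, a)
  "rqrahhhra" → prefix "rqra" already present; 5 new (h, h, h, r, a)
  "aqrr" → 4 new (a, q, r, r)
  "uhuauhrar" → prefix "uh" already present; 7 new (u, a, u, h, r, a, r)
  "uhura" → prefix "uhu" already present; 2 new (r, a)
  "aqrqua" → prefix "aqr" already present; 3 new (q, u, a)
  "rqrrqurh" → prefix "rqr" already present; 5 new (r, q, u, r, h)
  "aqrhaqqhh" → prefix "aqr" already present; 6 new (h, a, q, q, h, h)
  "uhh" → prefix "uh" already present; 1 new (h)
  "aqrruaqhh" → prefix "aqrr" already present; 5 new (u, a, q, h, h)
  "rqrr" → prefix "rqrr" already present; 0 new (none)
  "aqruhrqa" → prefix "aqr" already present; 5 new (u, h, r, q, a)
Total nodes = 9 + 5 + 2 + 6 + 8 + 6 + 5 + 4 + 7 + 2 + 3 + 5 + 6 + 1 + 5 + 0 + 5 = 79

79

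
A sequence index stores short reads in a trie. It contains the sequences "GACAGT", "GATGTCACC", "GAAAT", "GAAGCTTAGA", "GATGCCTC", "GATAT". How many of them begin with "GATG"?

2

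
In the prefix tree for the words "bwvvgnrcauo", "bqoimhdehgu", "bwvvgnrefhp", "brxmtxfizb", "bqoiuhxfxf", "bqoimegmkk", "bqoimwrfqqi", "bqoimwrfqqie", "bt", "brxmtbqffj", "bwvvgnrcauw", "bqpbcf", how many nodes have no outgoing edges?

A leaf is a node with no children — equivalently, the end of a word that is not a proper prefix of any other stored word.
Those words: "bqoimegmkk", "bqoimhdehgu", "bqoimwrfqqie", "bqoiuhxfxf", "bqpbcf", "brxmtbqffj", "brxmtxfizb", "bt", "bwvvgnrcauo", "bwvvgnrcauw", "bwvvgnrefhp"
Leaf count: 11

11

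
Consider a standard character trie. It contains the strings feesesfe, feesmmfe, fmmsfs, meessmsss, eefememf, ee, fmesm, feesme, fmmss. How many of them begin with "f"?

6

Filter for entries beginning with "f":
Words under "f": feesesfe, feesme, feesmmfe, fmesm, fmmsfs, fmmss
Count: 6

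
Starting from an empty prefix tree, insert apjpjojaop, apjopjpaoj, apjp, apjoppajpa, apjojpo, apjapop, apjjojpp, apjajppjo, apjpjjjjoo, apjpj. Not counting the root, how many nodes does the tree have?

Trace insertions, counting only characters that open a new branch:
  "apjpjojaop" → 10 new (a, p, j, p, j, o, j, a, o, p)
  "apjopjpaoj" → prefix "apj" already present; 7 new (o, p, j, p, a, o, j)
  "apjp" → prefix "apjp" already present; 0 new (none)
  "apjoppajpa" → prefix "apjop" already present; 5 new (p, a, j, p, a)
  "apjojpo" → prefix "apjo" already present; 3 new (j, p, o)
  "apjapop" → prefix "apj" already present; 4 new (a, p, o, p)
  "apjjojpp" → prefix "apj" already present; 5 new (j, o, j, p, p)
  "apjajppjo" → prefix "apja" already present; 5 new (j, p, p, j, o)
  "apjpjjjjoo" → prefix "apjpj" already present; 5 new (j, j, j, o, o)
  "apjpj" → prefix "apjpj" already present; 0 new (none)
Total nodes = 10 + 7 + 0 + 5 + 3 + 4 + 5 + 5 + 5 + 0 = 44

44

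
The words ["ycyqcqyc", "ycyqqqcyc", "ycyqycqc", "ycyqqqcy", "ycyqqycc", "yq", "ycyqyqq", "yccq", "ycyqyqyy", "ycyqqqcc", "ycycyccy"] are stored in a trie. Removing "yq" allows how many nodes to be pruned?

1

After clearing the end-marker at "yq", prune upward until reaching a node still needed by another word.
The suffix "q" (1 node) is used only by "yq"; the node for "y" still has the child "c", so pruning stops there.
Nodes removed: 1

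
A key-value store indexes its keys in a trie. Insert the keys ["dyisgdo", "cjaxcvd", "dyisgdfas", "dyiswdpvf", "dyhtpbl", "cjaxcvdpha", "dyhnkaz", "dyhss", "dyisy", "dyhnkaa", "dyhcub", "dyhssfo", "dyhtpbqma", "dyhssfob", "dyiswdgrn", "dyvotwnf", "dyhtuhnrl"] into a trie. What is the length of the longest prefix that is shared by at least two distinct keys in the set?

Look for the deepest trie node that still has at least two words in its subtree.
"cjaxcvd" and "cjaxcvdpha" agree on "cjaxcvd" (7 characters) before diverging; nothing deeper is shared.
Longest shared-prefix length: 7

7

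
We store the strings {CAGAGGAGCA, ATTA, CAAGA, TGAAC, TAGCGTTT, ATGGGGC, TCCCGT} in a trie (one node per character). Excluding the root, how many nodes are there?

39

Trie structure (* marks end of a word):
(root)
├─ A
│  └─ T
│     ├─ G
│     │  └─ G
│     │     └─ G
│     │        └─ G
│     │           └─ C *
│     └─ T
│        └─ A *
├─ C
│  └─ A
│     ├─ A
│     │  └─ G
│     │     └─ A *
│     └─ G
│        └─ A
│           └─ G
│              └─ G
│                 └─ A
│                    └─ G
│                       └─ C
│                          └─ A *
└─ T
   ├─ A
   │  └─ G
   │     └─ C
   │        └─ G
   │           └─ T
   │              └─ T
   │                 └─ T *
   ├─ C
   │  └─ C
   │     └─ C
   │        └─ G
   │           └─ T *
   └─ G
      └─ A
         └─ A
            └─ C *
Counting every labelled node above: 39.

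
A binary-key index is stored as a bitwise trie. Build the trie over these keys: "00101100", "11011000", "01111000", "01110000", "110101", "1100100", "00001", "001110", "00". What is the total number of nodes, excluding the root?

39

Trie structure (* marks end of a word):
(root)
├─ 0
│  ├─ 0 *
│  │  ├─ 0
│  │  │  └─ 0
│  │  │     └─ 1 *
│  │  └─ 1
│  │     ├─ 0
│  │     │  └─ 1
│  │     │     └─ 1
│  │     │        └─ 0
│  │     │           └─ 0 *
│  │     └─ 1
│  │        └─ 1
│  │           └─ 0 *
│  └─ 1
│     └─ 1
│        └─ 1
│           ├─ 0
│           │  └─ 0
│           │     └─ 0
│           │        └─ 0 *
│           └─ 1
│              └─ 0
│                 └─ 0
│                    └─ 0 *
└─ 1
   └─ 1
      └─ 0
         ├─ 0
         │  └─ 1
         │     └─ 0
         │        └─ 0 *
         └─ 1
            ├─ 0
            │  └─ 1 *
            └─ 1
               └─ 0
                  └─ 0
                     └─ 0 *
Counting every labelled node above: 39.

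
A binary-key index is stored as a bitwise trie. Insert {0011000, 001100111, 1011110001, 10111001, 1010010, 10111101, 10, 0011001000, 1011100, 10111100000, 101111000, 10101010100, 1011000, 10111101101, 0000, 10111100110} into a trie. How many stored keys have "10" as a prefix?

Filter for entries beginning with "10":
Words under "10": 10, 1010010, 10101010100, 1011000, 1011100, 10111001, 101111000, 10111100000, 1011110001, 10111100110, 10111101, 10111101101
Count: 12

12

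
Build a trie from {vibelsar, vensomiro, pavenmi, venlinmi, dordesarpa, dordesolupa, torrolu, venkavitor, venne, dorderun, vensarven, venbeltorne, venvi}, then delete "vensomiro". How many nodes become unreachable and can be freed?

5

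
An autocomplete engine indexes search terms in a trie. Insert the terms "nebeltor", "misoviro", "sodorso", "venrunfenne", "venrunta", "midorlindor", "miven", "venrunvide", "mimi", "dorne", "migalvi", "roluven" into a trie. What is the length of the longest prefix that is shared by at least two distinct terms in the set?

6

Look for the deepest trie node that still has at least two words in its subtree.
e.g. "venrunfenne" and "venrunta" share the prefix "venrun" of length 6; no pair shares a longer one.
Longest shared-prefix length: 6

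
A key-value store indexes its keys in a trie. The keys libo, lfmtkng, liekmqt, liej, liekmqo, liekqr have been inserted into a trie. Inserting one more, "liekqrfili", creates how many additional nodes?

Walking "liekqrfili" from the root, the first 6 characters ("liekqr") follow existing edges; "f" is the first miss.
Each of the 4 remaining characters creates one node.

4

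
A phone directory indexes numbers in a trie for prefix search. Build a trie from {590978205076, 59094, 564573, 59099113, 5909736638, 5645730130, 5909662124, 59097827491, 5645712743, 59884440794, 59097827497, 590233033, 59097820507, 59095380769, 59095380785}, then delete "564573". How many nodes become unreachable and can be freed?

Walk "564573" from the leaf back toward the root, removing each node that no remaining word uses.
Every node on "564573" is still needed (e.g. by "5645730130"), so nothing is freed.
Nodes removed: 0

0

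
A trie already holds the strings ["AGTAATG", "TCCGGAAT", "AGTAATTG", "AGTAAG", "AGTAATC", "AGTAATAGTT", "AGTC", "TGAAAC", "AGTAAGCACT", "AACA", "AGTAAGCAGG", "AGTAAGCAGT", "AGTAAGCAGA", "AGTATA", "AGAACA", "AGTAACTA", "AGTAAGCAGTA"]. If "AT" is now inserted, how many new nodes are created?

"A" is already a path in the trie; the remaining "T" must be added.
Each of the 1 remaining characters creates one node.

1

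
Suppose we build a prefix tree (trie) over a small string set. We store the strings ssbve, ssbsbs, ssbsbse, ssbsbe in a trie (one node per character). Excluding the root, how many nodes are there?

10

Trie structure (* marks end of a word):
(root)
└─ s
   └─ s
      └─ b
         ├─ s
         │  └─ b
         │     ├─ e *
         │     └─ s *
         │        └─ e *
         └─ v
            └─ e *
Counting every labelled node above: 10.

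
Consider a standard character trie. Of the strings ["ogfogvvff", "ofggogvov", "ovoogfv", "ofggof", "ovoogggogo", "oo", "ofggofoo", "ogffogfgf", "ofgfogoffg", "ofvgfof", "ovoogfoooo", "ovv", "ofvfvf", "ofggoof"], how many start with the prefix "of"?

7

Traverse to the node for "of", then collect every word in that subtree.
Words under "of": ofgfogoffg, ofggof, ofggofoo, ofggogvov, ofggoof, ofvfvf, ofvgfof
Count: 7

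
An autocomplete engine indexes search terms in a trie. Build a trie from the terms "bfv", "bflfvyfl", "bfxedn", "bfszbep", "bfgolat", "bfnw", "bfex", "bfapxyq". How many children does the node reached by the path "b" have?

The children of the "b" node are the distinct next characters among strings starting with "b".
Distinct next characters after "b": f.
That node has 1 child edge.

1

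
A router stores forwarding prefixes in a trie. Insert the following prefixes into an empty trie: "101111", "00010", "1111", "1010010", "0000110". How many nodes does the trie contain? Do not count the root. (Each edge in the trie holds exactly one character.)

Count nodes per top-level branch (shared prefixes stored once):
  '0'-branch (0000110, 00010): 9 nodes
  '1'-branch (1010010, 101111, 1111): 13 nodes
Sum: 22

22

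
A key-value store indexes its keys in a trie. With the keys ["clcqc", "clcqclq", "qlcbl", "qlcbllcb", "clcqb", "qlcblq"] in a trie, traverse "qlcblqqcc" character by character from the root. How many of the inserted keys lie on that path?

2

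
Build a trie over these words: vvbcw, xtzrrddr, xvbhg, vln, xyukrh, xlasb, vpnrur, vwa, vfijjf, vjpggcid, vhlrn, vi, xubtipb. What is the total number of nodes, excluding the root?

58

For each word, the new-node count is its length minus the longest prefix already in the trie:
  "vvbcw" → 5 new (v, v, b, c, w)
  "xtzrrddr" → 8 new (x, t, z, r, r, d, d, r)
  "xvbhg" → prefix "x" already present; 4 new (v, b, h, g)
  "vln" → prefix "v" already present; 2 new (l, n)
  "xyukrh" → prefix "x" already present; 5 new (y, u, k, r, h)
  "xlasb" → prefix "x" already present; 4 new (l, a, s, b)
  "vpnrur" → prefix "v" already present; 5 new (p, n, r, u, r)
  "vwa" → prefix "v" already present; 2 new (w, a)
  "vfijjf" → prefix "v" already present; 5 new (f, i, j, j, f)
  "vjpggcid" → prefix "v" already present; 7 new (j, p, g, g, c, i, d)
  "vhlrn" → prefix "v" already present; 4 new (h, l, r, n)
  "vi" → prefix "v" already present; 1 new (i)
  "xubtipb" → prefix "x" already present; 6 new (u, b, t, i, p, b)
Total nodes = 5 + 8 + 4 + 2 + 5 + 4 + 5 + 2 + 5 + 7 + 4 + 1 + 6 = 58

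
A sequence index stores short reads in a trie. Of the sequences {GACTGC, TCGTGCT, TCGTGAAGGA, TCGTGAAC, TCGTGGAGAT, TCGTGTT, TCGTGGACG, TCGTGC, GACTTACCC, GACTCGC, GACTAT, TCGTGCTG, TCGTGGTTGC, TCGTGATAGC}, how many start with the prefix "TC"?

10

Walk to "TC"; the words in its subtree are exactly those with that prefix.
Matches: "TCGTGAAC", "TCGTGAAGGA", "TCGTGATAGC", "TCGTGC", "TCGTGCT", "TCGTGCTG", "TCGTGGACG", "TCGTGGAGAT", "TCGTGGTTGC", "TCGTGTT"
Count: 10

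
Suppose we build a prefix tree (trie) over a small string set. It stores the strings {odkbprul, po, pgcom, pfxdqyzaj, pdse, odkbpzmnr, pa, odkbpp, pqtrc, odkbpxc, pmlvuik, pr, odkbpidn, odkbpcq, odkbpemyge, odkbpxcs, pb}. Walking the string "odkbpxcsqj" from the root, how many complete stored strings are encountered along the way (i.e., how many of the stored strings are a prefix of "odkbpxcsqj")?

Walk "odkbpxcsqj" from the root; an end-of-word marker is hit whenever a stored word is a prefix of "odkbpxcsqj".
Prefixes of the query that are stored words: "odkbpxc", "odkbpxcs"
Count: 2

2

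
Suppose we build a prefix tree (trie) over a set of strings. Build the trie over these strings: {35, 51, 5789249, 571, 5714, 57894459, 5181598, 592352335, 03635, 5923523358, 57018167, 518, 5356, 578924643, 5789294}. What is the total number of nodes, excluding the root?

49

Trace insertions, counting only characters that open a new branch:
  "35" → 2 new (3, 5)
  "51" → 2 new (5, 1)
  "5789249" → prefix "5" already present; 6 new (7, 8, 9, 2, 4, 9)
  "571" → prefix "57" already present; 1 new (1)
  "5714" → prefix "571" already present; 1 new (4)
  "57894459" → prefix "5789" already present; 4 new (4, 4, 5, 9)
  "5181598" → prefix "51" already present; 5 new (8, 1, 5, 9, 8)
  "592352335" → prefix "5" already present; 8 new (9, 2, 3, 5, 2, 3, 3, 5)
  "03635" → 5 new (0, 3, 6, 3, 5)
  "5923523358" → prefix "592352335" already present; 1 new (8)
  "57018167" → prefix "57" already present; 6 new (0, 1, 8, 1, 6, 7)
  "518" → prefix "518" already present; 0 new (none)
  "5356" → prefix "5" already present; 3 new (3, 5, 6)
  "578924643" → prefix "578924" already present; 3 new (6, 4, 3)
  "5789294" → prefix "57892" already present; 2 new (9, 4)
Total nodes = 2 + 2 + 6 + 1 + 1 + 4 + 5 + 8 + 5 + 1 + 6 + 0 + 3 + 3 + 2 = 49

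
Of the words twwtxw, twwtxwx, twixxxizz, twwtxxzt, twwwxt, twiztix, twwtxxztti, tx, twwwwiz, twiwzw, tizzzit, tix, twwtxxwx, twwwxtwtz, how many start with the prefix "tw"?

Traverse to the node for "tw", then collect every word in that subtree.
Matches: "twiwzw", "twixxxizz", "twiztix", "twwtxw", "twwtxwx", "twwtxxwx", "twwtxxzt", "twwtxxztti", "twwwwiz", "twwwxt", "twwwxtwtz"
Count: 11

11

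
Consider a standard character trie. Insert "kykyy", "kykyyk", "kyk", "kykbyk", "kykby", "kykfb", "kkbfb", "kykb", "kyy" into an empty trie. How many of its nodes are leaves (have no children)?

5

A leaf is a node with no children — equivalently, the end of a word that is not a proper prefix of any other stored word.
Those words: "kkbfb", "kykbyk", "kykfb", "kykyyk", "kyy"
Leaf count: 5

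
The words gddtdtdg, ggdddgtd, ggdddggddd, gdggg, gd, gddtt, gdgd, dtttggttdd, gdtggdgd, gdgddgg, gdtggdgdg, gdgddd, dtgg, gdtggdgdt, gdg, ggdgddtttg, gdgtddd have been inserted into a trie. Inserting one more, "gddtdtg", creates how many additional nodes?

1

The longest prefix of "gddtdtg" already in the trie is "gddtdt" (length 6).
New nodes needed: |"gddtdtg"| − 6 = 7 − 6 = 1.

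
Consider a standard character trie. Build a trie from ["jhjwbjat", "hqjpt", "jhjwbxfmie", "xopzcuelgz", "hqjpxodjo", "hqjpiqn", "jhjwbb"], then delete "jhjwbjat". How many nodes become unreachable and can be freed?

After clearing the end-marker at "jhjwbjat", prune upward until reaching a node still needed by another word.
The suffix "jat" (3 nodes) is used only by "jhjwbjat"; the node for "jhjwb" still has the child "x", so pruning stops there.
Nodes removed: 3

3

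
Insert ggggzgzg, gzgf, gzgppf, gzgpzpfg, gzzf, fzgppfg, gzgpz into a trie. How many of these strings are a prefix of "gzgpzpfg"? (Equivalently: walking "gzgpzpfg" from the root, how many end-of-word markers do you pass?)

2

Check each prefix of "gzgpzpfg" against the stored set — each match is an end-marker on the path.
Prefixes of the query that are stored words: "gzgpz", "gzgpzpfg"
Count: 2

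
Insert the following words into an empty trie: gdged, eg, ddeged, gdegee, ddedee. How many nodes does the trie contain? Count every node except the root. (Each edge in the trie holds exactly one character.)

20

For each word, the new-node count is its length minus the longest prefix already in the trie:
  "gdged" → 5 new (g, d, g, e, d)
  "eg" → 2 new (e, g)
  "ddeged" → 6 new (d, d, e, g, e, d)
  "gdegee" → prefix "gd" already present; 4 new (e, g, e, e)
  "ddedee" → prefix "dde" already present; 3 new (d, e, e)
Total nodes = 5 + 2 + 6 + 4 + 3 = 20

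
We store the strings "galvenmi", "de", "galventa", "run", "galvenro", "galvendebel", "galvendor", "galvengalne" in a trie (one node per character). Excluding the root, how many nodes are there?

29

Trace insertions, counting only characters that open a new branch:
  "galvenmi" → 8 new (g, a, l, v, e, n, m, i)
  "de" → 2 new (d, e)
  "galventa" → prefix "galven" already present; 2 new (t, a)
  "run" → 3 new (r, u, n)
  "galvenro" → prefix "galven" already present; 2 new (r, o)
  "galvendebel" → prefix "galven" already present; 5 new (d, e, b, e, l)
  "galvendor" → prefix "galvend" already present; 2 new (o, r)
  "galvengalne" → prefix "galven" already present; 5 new (g, a, l, n, e)
Total nodes = 8 + 2 + 2 + 3 + 2 + 5 + 2 + 5 = 29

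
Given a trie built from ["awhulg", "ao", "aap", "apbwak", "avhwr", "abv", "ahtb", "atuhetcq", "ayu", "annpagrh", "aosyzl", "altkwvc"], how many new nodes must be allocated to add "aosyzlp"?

1

"aosyzl" is already a path in the trie; the remaining "p" must be added.
Each of the 1 remaining characters creates one node.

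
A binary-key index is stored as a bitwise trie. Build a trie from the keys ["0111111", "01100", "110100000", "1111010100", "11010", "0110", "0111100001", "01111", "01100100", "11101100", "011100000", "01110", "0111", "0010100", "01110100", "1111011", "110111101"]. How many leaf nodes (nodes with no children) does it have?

Leaves are exactly the stored words that no other stored word extends.
Those words: "0010100", "01100100", "011100000", "01110100", "0111100001", "0111111", "110100000", "110111101", "11101100", "1111010100", "1111011"
Leaf count: 11

11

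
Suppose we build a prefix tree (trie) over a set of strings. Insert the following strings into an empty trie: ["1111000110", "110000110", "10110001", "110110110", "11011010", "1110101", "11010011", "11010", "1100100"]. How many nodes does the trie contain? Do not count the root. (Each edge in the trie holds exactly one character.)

Count nodes per top-level branch (shared prefixes stored once):
  '1'-branch (10110001, 110000110, 1100100, 11010, 11010011, 11011010, 110110110, 1110101, 1111000110): 42 nodes
Sum: 42

42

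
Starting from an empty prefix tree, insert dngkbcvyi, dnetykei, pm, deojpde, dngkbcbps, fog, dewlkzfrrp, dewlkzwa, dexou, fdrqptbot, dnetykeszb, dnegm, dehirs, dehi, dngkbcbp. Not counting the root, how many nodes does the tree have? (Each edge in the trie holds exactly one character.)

59

Insert word by word; a character creates a node only if that edge doesn't already exist:
  "dngkbcvyi" → 9 new (d, n, g, k, b, c, v, y, i)
  "dnetykei" → prefix "dn" already present; 6 new (e, t, y, k, e, i)
  "pm" → 2 new (p, m)
  "deojpde" → prefix "d" already present; 6 new (e, o, j, p, d, e)
  "dngkbcbps" → prefix "dngkbc" already present; 3 new (b, p, s)
  "fog" → 3 new (f, o, g)
  "dewlkzfrrp" → prefix "de" already present; 8 new (w, l, k, z, f, r, r, p)
  "dewlkzwa" → prefix "dewlkz" already present; 2 new (w, a)
  "dexou" → prefix "de" already present; 3 new (x, o, u)
  "fdrqptbot" → prefix "f" already present; 8 new (d, r, q, p, t, b, o, t)
  "dnetykeszb" → prefix "dnetyke" already present; 3 new (s, z, b)
  "dnegm" → prefix "dne" already present; 2 new (g, m)
  "dehirs" → prefix "de" already present; 4 new (h, i, r, s)
  "dehi" → prefix "dehi" already present; 0 new (none)
  "dngkbcbp" → prefix "dngkbcbp" already present; 0 new (none)
Total nodes = 9 + 6 + 2 + 6 + 3 + 3 + 8 + 2 + 3 + 8 + 3 + 2 + 4 + 0 + 0 = 59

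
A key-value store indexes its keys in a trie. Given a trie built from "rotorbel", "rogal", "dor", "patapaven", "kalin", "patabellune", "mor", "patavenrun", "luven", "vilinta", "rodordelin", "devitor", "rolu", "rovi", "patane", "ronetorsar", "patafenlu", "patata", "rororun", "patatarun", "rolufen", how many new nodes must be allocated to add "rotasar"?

4

"rot" is already a path in the trie; the remaining "asar" must be added.
So 7 − 3 = 4 new nodes.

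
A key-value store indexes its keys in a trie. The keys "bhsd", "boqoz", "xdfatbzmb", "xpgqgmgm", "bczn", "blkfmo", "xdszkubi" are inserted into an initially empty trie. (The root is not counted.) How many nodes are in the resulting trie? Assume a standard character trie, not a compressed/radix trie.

Trie structure (* marks end of a word):
(root)
├─ b
│  ├─ c
│  │  └─ z
│  │     └─ n *
│  ├─ h
│  │  └─ s
│  │     └─ d *
│  ├─ l
│  │  └─ k
│  │     └─ f
│  │        └─ m
│  │           └─ o *
│  └─ o
│     └─ q
│        └─ o
│           └─ z *
└─ x
   ├─ d
   │  ├─ f
   │  │  └─ a
   │  │     └─ t
   │  │        └─ b
   │  │           └─ z
   │  │              └─ m
   │  │                 └─ b *
   │  └─ s
   │     └─ z
   │        └─ k
   │           └─ u
   │              └─ b
   │                 └─ i *
   └─ p
      └─ g
         └─ q
            └─ g
               └─ m
                  └─ g
                     └─ m *
Counting every labelled node above: 38.

38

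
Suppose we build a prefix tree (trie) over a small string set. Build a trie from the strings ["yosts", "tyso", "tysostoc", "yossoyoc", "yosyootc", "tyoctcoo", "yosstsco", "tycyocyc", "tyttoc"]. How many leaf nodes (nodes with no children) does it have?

8

A leaf is a node with no children — equivalently, the end of a word that is not a proper prefix of any other stored word.
Those words: "tycyocyc", "tyoctcoo", "tysostoc", "tyttoc", "yossoyoc", "yosstsco", "yosts", "yosyootc"
Leaf count: 8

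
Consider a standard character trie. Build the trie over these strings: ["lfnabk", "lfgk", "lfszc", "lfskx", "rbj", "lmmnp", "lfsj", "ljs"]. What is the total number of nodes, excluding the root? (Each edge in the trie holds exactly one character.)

Insert word by word; a character creates a node only if that edge doesn't already exist:
  "lfnabk" → 6 new (l, f, n, a, b, k)
  "lfgk" → prefix "lf" already present; 2 new (g, k)
  "lfszc" → prefix "lf" already present; 3 new (s, z, c)
  "lfskx" → prefix "lfs" already present; 2 new (k, x)
  "rbj" → 3 new (r, b, j)
  "lmmnp" → prefix "l" already present; 4 new (m, m, n, p)
  "lfsj" → prefix "lfs" already present; 1 new (j)
  "ljs" → prefix "l" already present; 2 new (j, s)
Total nodes = 6 + 2 + 3 + 2 + 3 + 4 + 1 + 2 = 23

23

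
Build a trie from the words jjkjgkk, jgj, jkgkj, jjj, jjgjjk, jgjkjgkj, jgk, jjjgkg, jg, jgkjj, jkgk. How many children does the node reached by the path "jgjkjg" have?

1

Follow the path "jgjkjg" to its node, then look at its outgoing edges.
Characters that immediately follow "jgjkjg" among the stored strings: {k}.
That node has 1 child edge.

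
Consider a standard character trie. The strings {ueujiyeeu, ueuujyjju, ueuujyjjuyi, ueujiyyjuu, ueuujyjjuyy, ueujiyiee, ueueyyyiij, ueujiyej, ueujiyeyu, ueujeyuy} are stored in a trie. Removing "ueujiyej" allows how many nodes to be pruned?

1

After clearing the end-marker at "ueujiyej", prune upward until reaching a node still needed by another word.
The suffix "j" (1 node) is used only by "ueujiyej"; the node for "ueujiye" still has the child "e", so pruning stops there.
Nodes removed: 1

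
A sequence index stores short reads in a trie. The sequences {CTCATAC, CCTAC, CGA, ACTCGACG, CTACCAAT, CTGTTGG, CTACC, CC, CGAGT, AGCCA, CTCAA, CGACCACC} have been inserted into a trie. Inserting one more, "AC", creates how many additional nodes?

0

Every character of "AC" already lies on an existing path (it is a prefix of some stored word).
No new nodes are needed: 0.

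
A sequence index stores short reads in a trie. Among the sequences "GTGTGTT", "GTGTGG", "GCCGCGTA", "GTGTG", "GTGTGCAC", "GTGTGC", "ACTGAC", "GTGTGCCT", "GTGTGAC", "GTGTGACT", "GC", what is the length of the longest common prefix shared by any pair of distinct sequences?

Equivalently: take the maximum, over all pairs, of their longest common prefix length.
e.g. "GTGTGAC" and "GTGTGACT" share the prefix "GTGTGAC" of length 7; no pair shares a longer one.
Longest shared-prefix length: 7

7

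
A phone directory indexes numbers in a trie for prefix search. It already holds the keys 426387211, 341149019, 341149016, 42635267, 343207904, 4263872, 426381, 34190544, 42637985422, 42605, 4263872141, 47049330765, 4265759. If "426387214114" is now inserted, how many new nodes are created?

2

The longest prefix of "426387214114" already in the trie is "4263872141" (length 10).
So 12 − 10 = 2 new nodes.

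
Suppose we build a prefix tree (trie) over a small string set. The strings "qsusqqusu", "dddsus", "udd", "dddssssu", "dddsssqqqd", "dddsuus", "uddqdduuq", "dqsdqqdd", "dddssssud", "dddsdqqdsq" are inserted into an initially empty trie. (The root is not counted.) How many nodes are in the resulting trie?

48

Insert word by word; a character creates a node only if that edge doesn't already exist:
  "qsusqqusu" → 9 new (q, s, u, s, q, q, u, s, u)
  "dddsus" → 6 new (d, d, d, s, u, s)
  "udd" → 3 new (u, d, d)
  "dddssssu" → prefix "ddds" already present; 4 new (s, s, s, u)
  "dddsssqqqd" → prefix "dddsss" already present; 4 new (q, q, q, d)
  "dddsuus" → prefix "dddsu" already present; 2 new (u, s)
  "uddqdduuq" → prefix "udd" already present; 6 new (q, d, d, u, u, q)
  "dqsdqqdd" → prefix "d" already present; 7 new (q, s, d, q, q, d, d)
  "dddssssud" → prefix "dddssssu" already present; 1 new (d)
  "dddsdqqdsq" → prefix "ddds" already present; 6 new (d, q, q, d, s, q)
Total nodes = 9 + 6 + 3 + 4 + 4 + 2 + 6 + 7 + 1 + 6 = 48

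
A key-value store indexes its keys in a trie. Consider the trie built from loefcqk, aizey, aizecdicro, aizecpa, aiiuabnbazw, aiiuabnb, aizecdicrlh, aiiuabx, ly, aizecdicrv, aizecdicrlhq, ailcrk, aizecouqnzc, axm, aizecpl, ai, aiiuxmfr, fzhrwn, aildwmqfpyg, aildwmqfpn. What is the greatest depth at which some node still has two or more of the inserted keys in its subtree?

Look for the deepest trie node that still has at least two words in its subtree.
e.g. "aizecdicrlh" and "aizecdicrlhq" share the prefix "aizecdicrlh" of length 11; no pair shares a longer one.
Longest shared-prefix length: 11

11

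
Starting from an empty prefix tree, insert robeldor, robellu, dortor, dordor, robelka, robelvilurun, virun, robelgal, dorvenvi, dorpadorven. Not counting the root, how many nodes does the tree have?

Count nodes per top-level branch (shared prefixes stored once):
  'd'-branch (dordor, dorpadorven, dortor, dorvenvi): 22 nodes
  'r'-branch (robeldor, robelgal, robelka, robellu, robelvilurun): 22 nodes
  'v'-branch (virun): 5 nodes
Sum: 49

49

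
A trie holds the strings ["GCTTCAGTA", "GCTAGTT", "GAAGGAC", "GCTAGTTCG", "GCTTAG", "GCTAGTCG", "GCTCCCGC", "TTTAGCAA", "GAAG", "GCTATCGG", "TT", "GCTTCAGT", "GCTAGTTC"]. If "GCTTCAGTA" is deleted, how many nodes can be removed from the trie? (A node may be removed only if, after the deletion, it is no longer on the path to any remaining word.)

A node on "GCTTCAGTA"'s path can go only if nothing else ends at it or branches off below it.
The suffix "A" (1 node) is used only by "GCTTCAGTA"; "GCTTCAGT" is itself a stored word, so pruning stops there.
Nodes removed: 1

1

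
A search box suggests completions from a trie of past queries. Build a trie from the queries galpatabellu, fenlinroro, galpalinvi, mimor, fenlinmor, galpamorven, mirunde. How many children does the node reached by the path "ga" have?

1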